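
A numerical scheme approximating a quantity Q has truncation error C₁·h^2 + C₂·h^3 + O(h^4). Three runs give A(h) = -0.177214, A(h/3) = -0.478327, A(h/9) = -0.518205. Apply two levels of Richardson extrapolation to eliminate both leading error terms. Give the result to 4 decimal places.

-0.5235

First eliminate the h^2 term (factor 3^2 = 9):
  B₁ = (9·(-0.478327) − (-0.177214))/8 = -0.515966
  B₂ = (9·(-0.518205) − (-0.478327))/8 = -0.523190
Then eliminate the h^3 term (factor 3^3 = 27):
  (27·(-0.523190) − (-0.515966))/26 = -0.523468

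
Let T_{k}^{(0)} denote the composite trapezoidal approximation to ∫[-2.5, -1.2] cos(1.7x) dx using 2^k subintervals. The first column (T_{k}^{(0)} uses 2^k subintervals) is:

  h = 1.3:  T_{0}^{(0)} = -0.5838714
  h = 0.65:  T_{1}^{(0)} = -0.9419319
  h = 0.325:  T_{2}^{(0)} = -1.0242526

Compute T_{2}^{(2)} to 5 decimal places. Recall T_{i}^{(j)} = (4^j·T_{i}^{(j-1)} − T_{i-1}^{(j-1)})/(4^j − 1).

-1.05105

Richardson extrapolation on the trapezoidal column (denominator 4−1=3):
T_{1}^{(1)} = (4·(-0.9419319) − (-0.5838714)) / 3 = -1.0612854
T_{2}^{(1)} = -1.0242526 + (-1.0242526 − (-0.9419319))/3 = -1.0516928
T_{2}^{(2)} = -1.0516928 + (-1.0516928 − (-1.0612854))/15 = -1.0510533
(Column j=1 coincides with Simpson's rule on the same nodes.)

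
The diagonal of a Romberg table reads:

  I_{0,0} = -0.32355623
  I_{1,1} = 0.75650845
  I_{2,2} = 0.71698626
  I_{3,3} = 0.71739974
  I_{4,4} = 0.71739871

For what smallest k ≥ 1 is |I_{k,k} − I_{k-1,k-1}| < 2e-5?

|I_{1,1} − I_{0,0}| = 1.08006468 ≥ 2e-5
|I_{2,2} − I_{1,1}| = 0.03952219 ≥ 2e-5
|I_{3,3} − I_{2,2}| = 0.00041348 ≥ 2e-5
|I_{4,4} − I_{3,3}| = 0.00000103 < 2e-5

k = 4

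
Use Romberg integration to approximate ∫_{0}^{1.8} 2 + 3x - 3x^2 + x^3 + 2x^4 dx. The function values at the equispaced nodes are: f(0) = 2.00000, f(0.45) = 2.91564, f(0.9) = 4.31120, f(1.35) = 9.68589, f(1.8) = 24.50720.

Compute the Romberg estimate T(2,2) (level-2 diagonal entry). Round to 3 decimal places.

12.811

T(0,0) (trapezoid, 1 panel, h=1.8000): 23.85648
T(1,0) (trapezoid, 2 panels, h=0.9000): 15.80832
T(2,0) (trapezoid, 4 panels, h=0.4500): 13.57485
T(1,1) = 15.80832 + (15.80832 − 23.85648)/3 = 13.12560
T(2,1) = 13.57485 + (13.57485 − 15.80832)/3 = 12.83036
T(2,2) = 12.83036 + (12.83036 − 13.12560)/15 = 12.81068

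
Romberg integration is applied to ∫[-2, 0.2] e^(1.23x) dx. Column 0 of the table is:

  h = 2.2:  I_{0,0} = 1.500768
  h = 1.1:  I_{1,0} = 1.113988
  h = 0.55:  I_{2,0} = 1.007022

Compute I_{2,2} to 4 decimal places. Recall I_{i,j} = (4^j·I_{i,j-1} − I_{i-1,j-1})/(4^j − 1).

0.9705

Richardson extrapolation on the trapezoidal column (denominator 4−1=3):
I_{1,1} = 1.113988 + (1.113988 − 1.500768)/3 = 0.985061
I_{2,1} = (4·1.007022 − 1.113988) / 3 = 0.971367
I_{2,2} = 0.971367 + (0.971367 − 0.985061)/15 = 0.970454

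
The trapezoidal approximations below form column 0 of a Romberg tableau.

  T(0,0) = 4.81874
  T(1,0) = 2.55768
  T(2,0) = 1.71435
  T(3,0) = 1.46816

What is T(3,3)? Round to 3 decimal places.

1.383

T(1,1) = (4·2.55768 − 4.81874) / 3 = 1.80399
T(2,1) = 1.71435 + (1.71435 − 2.55768)/3 = 1.43324
T(3,1) = (4·1.46816 − 1.71435) / 3 = 1.38610
T(2,2) = 1.43324 + (1.43324 − 1.80399)/15 = 1.40852
T(3,2) = 1.38610 + (1.38610 − 1.43324)/15 = 1.38296
T(3,3) = (64·1.38296 − 1.40852) / 63 = 1.38255
(Column j=1 coincides with Simpson's rule on the same nodes.)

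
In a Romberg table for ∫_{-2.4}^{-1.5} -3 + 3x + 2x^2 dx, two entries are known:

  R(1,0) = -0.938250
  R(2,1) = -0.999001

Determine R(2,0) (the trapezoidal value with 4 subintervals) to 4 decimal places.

-0.9838

From R(2,1) = (4·R(2,0) − R(1,0))/3, solve for R(2,0):
4·R(2,0) = 3·(-0.999001) + (-0.938250) = -3.935253
R(2,0) = -0.983813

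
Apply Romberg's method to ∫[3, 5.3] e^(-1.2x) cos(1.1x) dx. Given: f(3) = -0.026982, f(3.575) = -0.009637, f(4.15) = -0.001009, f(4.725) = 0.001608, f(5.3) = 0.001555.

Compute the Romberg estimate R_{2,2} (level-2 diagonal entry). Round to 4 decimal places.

-0.0114

R_{0,0} (trapezoid, 1 panel, h=2.3000): -0.029241
R_{1,0} (trapezoid, 2 panels, h=1.1500): -0.015781
R_{2,0} (trapezoid, 4 panels, h=0.5750): -0.012507
R_{1,1} = -0.015781 + (-0.015781 − (-0.029241))/3 = -0.011294
R_{2,1} = -0.012507 + (-0.012507 − (-0.015781))/3 = -0.011416
R_{2,2} = -0.011416 + (-0.011416 − (-0.011294))/15 = -0.011424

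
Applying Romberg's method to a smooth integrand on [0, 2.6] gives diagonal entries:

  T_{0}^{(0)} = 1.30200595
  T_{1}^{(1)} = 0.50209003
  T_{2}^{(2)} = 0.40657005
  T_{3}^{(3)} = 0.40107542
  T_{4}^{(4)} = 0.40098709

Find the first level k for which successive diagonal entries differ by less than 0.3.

k = 2

|T_{1}^{(1)} − T_{0}^{(0)}| = 0.79991592 ≥ 0.3
|T_{2}^{(2)} − T_{1}^{(1)}| = 0.09551998 < 0.3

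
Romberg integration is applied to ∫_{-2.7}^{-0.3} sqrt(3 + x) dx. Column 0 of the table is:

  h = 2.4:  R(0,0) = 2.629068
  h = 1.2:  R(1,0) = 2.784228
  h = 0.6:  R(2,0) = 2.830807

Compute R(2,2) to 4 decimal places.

Richardson extrapolation on the trapezoidal column (denominator 4−1=3):
R(1,1) = (4·2.784228 − 2.629068) / 3 = 2.835948
R(2,1) = 2.830807 + (2.830807 − 2.784228)/3 = 2.846333
R(2,2) = (16·2.846333 − 2.835948) / 15 = 2.847025

2.8470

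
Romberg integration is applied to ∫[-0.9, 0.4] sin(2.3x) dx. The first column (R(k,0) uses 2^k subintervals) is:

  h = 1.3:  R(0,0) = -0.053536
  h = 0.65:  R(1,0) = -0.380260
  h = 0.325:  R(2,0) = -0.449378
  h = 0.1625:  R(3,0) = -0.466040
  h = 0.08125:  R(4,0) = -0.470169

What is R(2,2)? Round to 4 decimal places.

Richardson extrapolation on the trapezoidal column (denominator 4−1=3):
R(1,1) = (4·(-0.380260) − (-0.053536)) / 3 = -0.489168
R(2,1) = (4·(-0.449378) − (-0.380260)) / 3 = -0.472417
R(2,2) = (16·(-0.472417) − (-0.489168)) / 15 = -0.471300
(Column j=1 coincides with Simpson's rule on the same nodes.)

-0.4713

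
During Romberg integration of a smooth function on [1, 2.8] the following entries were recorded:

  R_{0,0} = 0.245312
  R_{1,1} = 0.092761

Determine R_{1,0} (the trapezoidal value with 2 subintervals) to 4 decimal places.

From R_{1,1} = (4·R_{1,0} − R_{0,0})/3, solve for R_{1,0}:
4·R_{1,0} = 3·0.092761 + 0.245312 = 0.523595
R_{1,0} = 0.130899

0.1309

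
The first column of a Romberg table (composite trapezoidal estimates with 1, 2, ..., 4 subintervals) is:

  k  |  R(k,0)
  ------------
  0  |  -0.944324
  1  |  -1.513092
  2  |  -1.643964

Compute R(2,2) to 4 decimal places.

-1.6866

Richardson extrapolation on the trapezoidal column (denominator 4−1=3):
R(1,1) = (4·(-1.513092) − (-0.944324)) / 3 = -1.702681
R(2,1) = (4·(-1.643964) − (-1.513092)) / 3 = -1.687588
R(2,2) = -1.687588 + (-1.687588 − (-1.702681))/15 = -1.686582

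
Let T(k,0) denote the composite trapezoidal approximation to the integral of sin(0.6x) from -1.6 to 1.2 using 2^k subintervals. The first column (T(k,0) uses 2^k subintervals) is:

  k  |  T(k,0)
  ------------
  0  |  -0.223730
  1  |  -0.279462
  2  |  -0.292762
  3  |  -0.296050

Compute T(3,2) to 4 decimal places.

T(2,1) = (4·(-0.292762) − (-0.279462)) / 3 = -0.297195
T(3,1) = -0.296050 + (-0.296050 − (-0.292762))/3 = -0.297146
T(3,2) = (16·(-0.297146) − (-0.297195)) / 15 = -0.297143

-0.2971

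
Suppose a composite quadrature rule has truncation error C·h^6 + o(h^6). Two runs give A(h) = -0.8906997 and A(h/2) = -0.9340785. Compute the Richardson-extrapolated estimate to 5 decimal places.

Extrapolated value = (64·A(h/2) − A(h)) / (64 − 1)
= (64·(-0.9340785) − (-0.8906997)) / 63
= -58.8903243 / 63 = -0.9347671

-0.93477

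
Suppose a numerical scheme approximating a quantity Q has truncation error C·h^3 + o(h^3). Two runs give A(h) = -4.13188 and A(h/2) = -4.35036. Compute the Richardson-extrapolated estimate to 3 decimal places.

-4.382

Extrapolated value = (8·A(h/2) − A(h)) / (8 − 1)
= (8·(-4.35036) − (-4.13188)) / 7
= -30.67100 / 7 = -4.38157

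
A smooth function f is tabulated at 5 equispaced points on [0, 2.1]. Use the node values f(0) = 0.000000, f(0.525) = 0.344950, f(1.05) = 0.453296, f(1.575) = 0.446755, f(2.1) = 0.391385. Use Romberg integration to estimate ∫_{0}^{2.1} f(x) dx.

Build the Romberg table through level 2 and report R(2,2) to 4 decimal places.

0.7820

R(0,0) (trapezoid, 1 panel, h=2.1000): 0.410954
R(1,0) (trapezoid, 2 panels, h=1.0500): 0.681438
R(2,0) (trapezoid, 4 panels, h=0.5250): 0.756364
R(1,1) = 0.681438 + (0.681438 − 0.410954)/3 = 0.771599
R(2,1) = 0.756364 + (0.756364 − 0.681438)/3 = 0.781339
R(2,2) = 0.781339 + (0.781339 − 0.771599)/15 = 0.781988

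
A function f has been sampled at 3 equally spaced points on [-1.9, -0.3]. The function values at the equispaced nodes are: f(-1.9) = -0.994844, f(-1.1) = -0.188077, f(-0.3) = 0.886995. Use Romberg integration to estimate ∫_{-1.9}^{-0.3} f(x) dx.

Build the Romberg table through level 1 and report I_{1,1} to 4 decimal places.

-0.2294

I_{0,0} (trapezoid, 1 panel, h=1.6000): -0.086279
I_{1,0} (trapezoid, 2 panels, h=0.8000): -0.193601
I_{1,1} = -0.193601 + (-0.193601 − (-0.086279))/3 = -0.229375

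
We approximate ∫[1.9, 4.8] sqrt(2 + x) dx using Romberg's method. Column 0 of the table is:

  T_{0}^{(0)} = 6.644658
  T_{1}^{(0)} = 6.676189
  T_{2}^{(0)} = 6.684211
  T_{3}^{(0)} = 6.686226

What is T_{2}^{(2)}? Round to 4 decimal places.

6.6869

Richardson extrapolation on the trapezoidal column (denominator 4−1=3):
T_{1}^{(1)} = (4·6.676189 − 6.644658) / 3 = 6.686699
T_{2}^{(1)} = (4·6.684211 − 6.676189) / 3 = 6.686885
T_{2}^{(2)} = (16·6.686885 − 6.686699) / 15 = 6.686897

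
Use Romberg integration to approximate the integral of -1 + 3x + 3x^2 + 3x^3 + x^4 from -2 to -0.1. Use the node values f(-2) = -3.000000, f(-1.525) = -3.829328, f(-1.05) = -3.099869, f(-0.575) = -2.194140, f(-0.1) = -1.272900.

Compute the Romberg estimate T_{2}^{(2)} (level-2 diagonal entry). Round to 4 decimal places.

T_{0}^{(0)} (trapezoid, 1 panel, h=1.9000): -4.059255
T_{1}^{(0)} (trapezoid, 2 panels, h=0.9500): -4.974503
T_{2}^{(0)} (trapezoid, 4 panels, h=0.4750): -5.348399
T_{1}^{(1)} = -4.974503 + (-4.974503 − (-4.059255))/3 = -5.279586
T_{2}^{(1)} = -5.348399 + (-5.348399 − (-4.974503))/3 = -5.473031
T_{2}^{(2)} = -5.473031 + (-5.473031 − (-5.279586))/15 = -5.485927

-5.4859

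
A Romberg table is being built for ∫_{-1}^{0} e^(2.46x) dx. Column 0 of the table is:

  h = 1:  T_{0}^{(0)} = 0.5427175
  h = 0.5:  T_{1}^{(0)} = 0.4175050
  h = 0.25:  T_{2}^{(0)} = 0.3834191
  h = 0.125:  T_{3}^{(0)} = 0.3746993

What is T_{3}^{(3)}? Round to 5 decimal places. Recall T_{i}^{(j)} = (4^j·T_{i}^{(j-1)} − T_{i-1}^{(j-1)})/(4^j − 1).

Richardson extrapolation on the trapezoidal column (denominator 4−1=3):
T_{1}^{(1)} = (4·0.4175050 − 0.5427175) / 3 = 0.3757675
T_{2}^{(1)} = 0.3834191 + (0.3834191 − 0.4175050)/3 = 0.3720571
T_{3}^{(1)} = (4·0.3746993 − 0.3834191) / 3 = 0.3717927
T_{2}^{(2)} = (16·0.3720571 − 0.3757675) / 15 = 0.3718097
T_{3}^{(2)} = 0.3717927 + (0.3717927 − 0.3720571)/15 = 0.3717751
T_{3}^{(3)} = (64·0.3717751 − 0.3718097) / 63 = 0.3717746
(Column j=1 coincides with Simpson's rule on the same nodes.)

0.37177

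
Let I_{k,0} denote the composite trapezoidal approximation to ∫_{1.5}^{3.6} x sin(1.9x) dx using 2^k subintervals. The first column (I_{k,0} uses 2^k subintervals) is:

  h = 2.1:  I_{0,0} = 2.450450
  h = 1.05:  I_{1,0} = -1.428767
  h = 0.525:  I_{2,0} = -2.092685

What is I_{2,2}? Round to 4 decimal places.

-2.2868

Richardson extrapolation on the trapezoidal column (denominator 4−1=3):
I_{1,1} = -1.428767 + (-1.428767 − 2.450450)/3 = -2.721839
I_{2,1} = (4·(-2.092685) − (-1.428767)) / 3 = -2.313991
I_{2,2} = -2.313991 + (-2.313991 − (-2.721839))/15 = -2.286801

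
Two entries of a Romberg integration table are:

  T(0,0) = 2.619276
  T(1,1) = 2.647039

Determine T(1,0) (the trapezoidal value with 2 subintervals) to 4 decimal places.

2.6401

From T(1,1) = (4·T(1,0) − T(0,0))/3, solve for T(1,0):
4·T(1,0) = 3·2.647039 + 2.619276 = 10.560393
T(1,0) = 2.640098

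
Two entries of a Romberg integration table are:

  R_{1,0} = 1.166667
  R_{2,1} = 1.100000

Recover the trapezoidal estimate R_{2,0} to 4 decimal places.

1.1167

From R_{2,1} = (4·R_{2,0} − R_{1,0})/3, solve for R_{2,0}:
4·R_{2,0} = 3·1.100000 + 1.166667 = 4.466667
R_{2,0} = 1.116667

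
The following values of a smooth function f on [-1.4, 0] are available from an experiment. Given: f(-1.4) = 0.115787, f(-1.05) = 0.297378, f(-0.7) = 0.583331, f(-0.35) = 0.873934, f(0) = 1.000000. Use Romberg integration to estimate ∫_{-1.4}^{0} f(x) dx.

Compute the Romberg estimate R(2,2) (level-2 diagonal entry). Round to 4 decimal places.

0.8134

R(0,0) (trapezoid, 1 panel, h=1.4000): 0.781051
R(1,0) (trapezoid, 2 panels, h=0.7000): 0.798857
R(2,0) (trapezoid, 4 panels, h=0.3500): 0.809388
R(1,1) = 0.798857 + (0.798857 − 0.781051)/3 = 0.804792
R(2,1) = 0.809388 + (0.809388 − 0.798857)/3 = 0.812898
R(2,2) = 0.812898 + (0.812898 − 0.804792)/15 = 0.813438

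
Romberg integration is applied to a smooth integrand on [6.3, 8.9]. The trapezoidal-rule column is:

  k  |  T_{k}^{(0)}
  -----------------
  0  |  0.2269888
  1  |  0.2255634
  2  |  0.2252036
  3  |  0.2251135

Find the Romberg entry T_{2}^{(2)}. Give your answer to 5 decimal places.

Richardson extrapolation on the trapezoidal column (denominator 4−1=3):
T_{1}^{(1)} = (4·0.2255634 − 0.2269888) / 3 = 0.2250883
T_{2}^{(1)} = (4·0.2252036 − 0.2255634) / 3 = 0.2250837
T_{2}^{(2)} = 0.2250837 + (0.2250837 − 0.2250883)/15 = 0.2250834

0.22508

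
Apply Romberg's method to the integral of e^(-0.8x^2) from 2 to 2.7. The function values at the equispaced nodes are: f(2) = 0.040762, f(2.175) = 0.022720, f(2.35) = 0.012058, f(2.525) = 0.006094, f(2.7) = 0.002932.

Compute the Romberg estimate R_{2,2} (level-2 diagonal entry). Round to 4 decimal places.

0.0107

R_{0,0} (trapezoid, 1 panel, h=0.7000): 0.015293
R_{1,0} (trapezoid, 2 panels, h=0.3500): 0.011867
R_{2,0} (trapezoid, 4 panels, h=0.1750): 0.010976
R_{1,1} = 0.011867 + (0.011867 − 0.015293)/3 = 0.010725
R_{2,1} = 0.010976 + (0.010976 − 0.011867)/3 = 0.010679
R_{2,2} = 0.010679 + (0.010679 − 0.010725)/15 = 0.010676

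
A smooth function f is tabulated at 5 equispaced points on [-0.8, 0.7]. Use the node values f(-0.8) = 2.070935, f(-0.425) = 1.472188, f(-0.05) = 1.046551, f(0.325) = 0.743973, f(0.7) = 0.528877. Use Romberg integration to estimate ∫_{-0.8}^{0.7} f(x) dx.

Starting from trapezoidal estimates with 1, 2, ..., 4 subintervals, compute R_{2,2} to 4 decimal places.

R_{0,0} (trapezoid, 1 panel, h=1.5000): 1.949859
R_{1,0} (trapezoid, 2 panels, h=0.7500): 1.759843
R_{2,0} (trapezoid, 4 panels, h=0.3750): 1.710982
R_{1,1} = 1.759843 + (1.759843 − 1.949859)/3 = 1.696504
R_{2,1} = 1.710982 + (1.710982 − 1.759843)/3 = 1.694695
R_{2,2} = 1.694695 + (1.694695 − 1.696504)/15 = 1.694574

1.6946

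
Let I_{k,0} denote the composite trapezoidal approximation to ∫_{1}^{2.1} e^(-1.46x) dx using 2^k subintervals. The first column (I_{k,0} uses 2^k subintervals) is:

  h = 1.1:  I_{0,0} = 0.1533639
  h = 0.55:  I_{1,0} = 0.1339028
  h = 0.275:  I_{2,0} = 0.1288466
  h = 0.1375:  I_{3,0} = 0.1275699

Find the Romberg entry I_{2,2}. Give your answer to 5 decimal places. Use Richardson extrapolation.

Richardson extrapolation on the trapezoidal column (denominator 4−1=3):
I_{1,1} = 0.1339028 + (0.1339028 − 0.1533639)/3 = 0.1274158
I_{2,1} = (4·0.1288466 − 0.1339028) / 3 = 0.1271612
I_{2,2} = 0.1271612 + (0.1271612 − 0.1274158)/15 = 0.1271442

0.12714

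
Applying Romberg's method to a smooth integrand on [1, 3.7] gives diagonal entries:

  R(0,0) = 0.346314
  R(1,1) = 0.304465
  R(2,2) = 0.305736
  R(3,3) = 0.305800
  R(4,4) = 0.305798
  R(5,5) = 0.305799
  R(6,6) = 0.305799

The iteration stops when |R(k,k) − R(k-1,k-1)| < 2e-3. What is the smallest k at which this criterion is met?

|R(1,1) − R(0,0)| = 0.041849 ≥ 2e-3
|R(2,2) − R(1,1)| = 0.001271 < 2e-3

k = 2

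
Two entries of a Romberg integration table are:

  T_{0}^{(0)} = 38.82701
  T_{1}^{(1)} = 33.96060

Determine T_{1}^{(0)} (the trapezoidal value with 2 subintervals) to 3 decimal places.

From T_{1}^{(1)} = (4·T_{1}^{(0)} − T_{0}^{(0)})/3, solve for T_{1}^{(0)}:
4·T_{1}^{(0)} = 3·33.96060 + 38.82701 = 140.70881
T_{1}^{(0)} = 35.17720

35.177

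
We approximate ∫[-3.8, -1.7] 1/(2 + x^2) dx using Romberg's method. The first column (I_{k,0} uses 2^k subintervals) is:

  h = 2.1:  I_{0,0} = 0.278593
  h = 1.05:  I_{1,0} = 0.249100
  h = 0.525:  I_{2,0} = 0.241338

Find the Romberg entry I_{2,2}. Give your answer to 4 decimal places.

0.2387

Richardson extrapolation on the trapezoidal column (denominator 4−1=3):
I_{1,1} = (4·0.249100 − 0.278593) / 3 = 0.239269
I_{2,1} = (4·0.241338 − 0.249100) / 3 = 0.238751
I_{2,2} = 0.238751 + (0.238751 − 0.239269)/15 = 0.238716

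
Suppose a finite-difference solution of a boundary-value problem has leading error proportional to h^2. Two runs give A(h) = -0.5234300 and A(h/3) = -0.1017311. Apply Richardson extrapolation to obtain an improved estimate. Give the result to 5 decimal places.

The leading error scales as h^2; refining by a factor of 3 reduces it by 3^2 = 9.
Extrapolated value = (9·A(h/3) − A(h)) / (9 − 1)
= (9·(-0.1017311) − (-0.5234300)) / 8
= -0.3921499 / 8 = -0.0490187

-0.04902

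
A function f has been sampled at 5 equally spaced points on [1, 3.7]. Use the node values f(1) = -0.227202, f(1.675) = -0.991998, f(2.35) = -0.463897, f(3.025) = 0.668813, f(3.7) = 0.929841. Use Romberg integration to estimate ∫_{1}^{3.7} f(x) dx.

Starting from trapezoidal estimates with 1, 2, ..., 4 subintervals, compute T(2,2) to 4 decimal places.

T(0,0) (trapezoid, 1 panel, h=2.7000): 0.948563
T(1,0) (trapezoid, 2 panels, h=1.3500): -0.151980
T(2,0) (trapezoid, 4 panels, h=0.6750): -0.294140
T(1,1) = -0.151980 + (-0.151980 − 0.948563)/3 = -0.518828
T(2,1) = -0.294140 + (-0.294140 − (-0.151980))/3 = -0.341527
T(2,2) = -0.341527 + (-0.341527 − (-0.518828))/15 = -0.329707

-0.3297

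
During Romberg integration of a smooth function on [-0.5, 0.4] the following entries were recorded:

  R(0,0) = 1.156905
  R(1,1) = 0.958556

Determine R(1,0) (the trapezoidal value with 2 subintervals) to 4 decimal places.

From R(1,1) = (4·R(1,0) − R(0,0))/3, solve for R(1,0):
4·R(1,0) = 3·0.958556 + 1.156905 = 4.032573
R(1,0) = 1.008143

1.0081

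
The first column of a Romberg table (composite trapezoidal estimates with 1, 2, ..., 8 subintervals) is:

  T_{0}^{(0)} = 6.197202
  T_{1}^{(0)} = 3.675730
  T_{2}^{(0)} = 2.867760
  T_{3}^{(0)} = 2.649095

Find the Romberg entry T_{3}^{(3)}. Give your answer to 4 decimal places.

2.5746

T_{1}^{(1)} = (4·3.675730 − 6.197202) / 3 = 2.835239
T_{2}^{(1)} = 2.867760 + (2.867760 − 3.675730)/3 = 2.598437
T_{3}^{(1)} = 2.649095 + (2.649095 − 2.867760)/3 = 2.576207
T_{2}^{(2)} = (16·2.598437 − 2.835239) / 15 = 2.582650
T_{3}^{(2)} = 2.576207 + (2.576207 − 2.598437)/15 = 2.574725
T_{3}^{(3)} = (64·2.574725 − 2.582650) / 63 = 2.574599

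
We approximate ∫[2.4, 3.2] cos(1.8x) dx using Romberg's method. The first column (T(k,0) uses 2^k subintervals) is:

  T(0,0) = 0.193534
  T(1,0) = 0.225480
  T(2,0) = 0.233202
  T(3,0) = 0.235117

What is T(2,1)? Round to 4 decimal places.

0.2358

T(2,1) = 0.233202 + (0.233202 − 0.225480)/3 = 0.235776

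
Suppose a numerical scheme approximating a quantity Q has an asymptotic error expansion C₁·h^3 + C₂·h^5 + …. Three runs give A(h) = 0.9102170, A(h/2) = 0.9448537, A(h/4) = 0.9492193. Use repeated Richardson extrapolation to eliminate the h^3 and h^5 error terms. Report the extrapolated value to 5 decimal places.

0.94984

First eliminate the h^3 term (factor 2^3 = 8):
  B₁ = (8·0.9448537 − 0.9102170)/7 = 0.9498018
  B₂ = (8·0.9492193 − 0.9448537)/7 = 0.9498430
Then eliminate the h^5 term (factor 2^5 = 32):
  (32·0.9498430 − 0.9498018)/31 = 0.9498443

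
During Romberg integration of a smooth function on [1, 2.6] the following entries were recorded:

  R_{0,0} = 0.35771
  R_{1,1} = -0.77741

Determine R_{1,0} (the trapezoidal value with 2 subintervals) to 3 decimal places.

From R_{1,1} = (4·R_{1,0} − R_{0,0})/3, solve for R_{1,0}:
4·R_{1,0} = 3·(-0.77741) + 0.35771 = -1.97452
R_{1,0} = -0.49363

-0.494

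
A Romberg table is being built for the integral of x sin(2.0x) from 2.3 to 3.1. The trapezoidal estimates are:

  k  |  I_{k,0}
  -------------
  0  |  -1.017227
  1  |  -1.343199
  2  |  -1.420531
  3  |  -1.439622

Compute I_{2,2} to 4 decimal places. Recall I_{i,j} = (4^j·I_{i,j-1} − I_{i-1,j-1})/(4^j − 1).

I_{1,1} = -1.343199 + (-1.343199 − (-1.017227))/3 = -1.451856
I_{2,1} = -1.420531 + (-1.420531 − (-1.343199))/3 = -1.446308
I_{2,2} = (16·(-1.446308) − (-1.451856)) / 15 = -1.445938

-1.4459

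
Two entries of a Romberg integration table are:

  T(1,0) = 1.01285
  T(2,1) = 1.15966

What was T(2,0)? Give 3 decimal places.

From T(2,1) = (4·T(2,0) − T(1,0))/3, solve for T(2,0):
4·T(2,0) = 3·1.15966 + 1.01285 = 4.49183
T(2,0) = 1.12296

1.123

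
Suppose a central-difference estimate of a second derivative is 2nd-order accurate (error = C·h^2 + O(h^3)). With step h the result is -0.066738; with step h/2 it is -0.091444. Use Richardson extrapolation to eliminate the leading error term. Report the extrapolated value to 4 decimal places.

The leading error scales as h^2; refining by a factor of 2 reduces it by 2^2 = 4.
Extrapolated value = (4·A(h/2) − A(h)) / (4 − 1)
= (4·(-0.091444) − (-0.066738)) / 3
= -0.299038 / 3 = -0.099679

-0.0997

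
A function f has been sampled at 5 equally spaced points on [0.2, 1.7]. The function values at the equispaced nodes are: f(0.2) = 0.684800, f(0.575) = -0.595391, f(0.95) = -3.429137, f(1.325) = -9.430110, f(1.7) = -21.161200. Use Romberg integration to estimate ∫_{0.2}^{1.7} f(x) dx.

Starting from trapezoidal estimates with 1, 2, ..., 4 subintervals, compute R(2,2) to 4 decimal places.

R(0,0) (trapezoid, 1 panel, h=1.5000): -15.357300
R(1,0) (trapezoid, 2 panels, h=0.7500): -10.250503
R(2,0) (trapezoid, 4 panels, h=0.3750): -8.884814
R(1,1) = -10.250503 + (-10.250503 − (-15.357300))/3 = -8.548237
R(2,1) = -8.884814 + (-8.884814 − (-10.250503))/3 = -8.429584
R(2,2) = -8.429584 + (-8.429584 − (-8.548237))/15 = -8.421674

-8.4217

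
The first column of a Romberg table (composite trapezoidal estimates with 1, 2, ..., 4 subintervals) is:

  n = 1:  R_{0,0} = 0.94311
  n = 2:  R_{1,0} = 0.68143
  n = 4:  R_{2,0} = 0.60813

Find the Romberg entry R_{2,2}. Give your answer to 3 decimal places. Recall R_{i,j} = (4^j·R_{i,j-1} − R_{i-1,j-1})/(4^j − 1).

Richardson extrapolation on the trapezoidal column (denominator 4−1=3):
R_{1,1} = (4·0.68143 − 0.94311) / 3 = 0.59420
R_{2,1} = 0.60813 + (0.60813 − 0.68143)/3 = 0.58370
R_{2,2} = (16·0.58370 − 0.59420) / 15 = 0.58300

0.583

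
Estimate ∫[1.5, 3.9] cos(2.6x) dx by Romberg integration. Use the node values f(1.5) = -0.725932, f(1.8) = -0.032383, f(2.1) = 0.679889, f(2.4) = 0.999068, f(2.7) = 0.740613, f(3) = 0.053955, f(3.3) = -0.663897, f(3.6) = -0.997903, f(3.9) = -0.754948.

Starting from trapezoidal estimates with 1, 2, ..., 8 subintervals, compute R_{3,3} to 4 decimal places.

R_{0,0} (trapezoid, 1 panel, h=2.4000): -1.777056
R_{1,0} (trapezoid, 2 panels, h=1.2000): 0.000208
R_{2,0} (trapezoid, 4 panels, h=0.6000): 0.009699
R_{3,0} (trapezoid, 8 panels, h=0.3000): 0.011671
R_{1,1} = 0.000208 + (0.000208 − (-1.777056))/3 = 0.592629
R_{2,1} = 0.009699 + (0.009699 − 0.000208)/3 = 0.012863
R_{3,1} = 0.011671 + (0.011671 − 0.009699)/3 = 0.012328
R_{2,2} = 0.012863 + (0.012863 − 0.592629)/15 = -0.025788
R_{3,2} = 0.012328 + (0.012328 − 0.012863)/15 = 0.012292
R_{3,3} = 0.012292 + (0.012292 − (-0.025788))/63 = 0.012896

0.0129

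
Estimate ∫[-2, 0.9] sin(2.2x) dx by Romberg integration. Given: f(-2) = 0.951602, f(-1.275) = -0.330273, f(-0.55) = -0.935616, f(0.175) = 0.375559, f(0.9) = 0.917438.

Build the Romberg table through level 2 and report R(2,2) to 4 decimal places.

0.1065

R(0,0) (trapezoid, 1 panel, h=2.9000): 2.710108
R(1,0) (trapezoid, 2 panels, h=1.4500): -0.001589
R(2,0) (trapezoid, 4 panels, h=0.7250): 0.032038
R(1,1) = -0.001589 + (-0.001589 − 2.710108)/3 = -0.905488
R(2,1) = 0.032038 + (0.032038 − (-0.001589))/3 = 0.043247
R(2,2) = 0.043247 + (0.043247 − (-0.905488))/15 = 0.106496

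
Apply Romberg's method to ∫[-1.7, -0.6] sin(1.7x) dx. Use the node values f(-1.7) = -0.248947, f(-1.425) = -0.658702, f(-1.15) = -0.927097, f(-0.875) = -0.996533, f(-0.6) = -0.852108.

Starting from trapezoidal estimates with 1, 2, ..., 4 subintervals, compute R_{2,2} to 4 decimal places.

R_{0,0} (trapezoid, 1 panel, h=1.1000): -0.605580
R_{1,0} (trapezoid, 2 panels, h=0.5500): -0.812693
R_{2,0} (trapezoid, 4 panels, h=0.2750): -0.861536
R_{1,1} = -0.812693 + (-0.812693 − (-0.605580))/3 = -0.881731
R_{2,1} = -0.861536 + (-0.861536 − (-0.812693))/3 = -0.877817
R_{2,2} = -0.877817 + (-0.877817 − (-0.881731))/15 = -0.877556

-0.8776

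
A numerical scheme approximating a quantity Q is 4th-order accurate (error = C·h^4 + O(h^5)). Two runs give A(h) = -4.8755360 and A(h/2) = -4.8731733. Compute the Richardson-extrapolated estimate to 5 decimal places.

-4.87302

The leading error scales as h^4; refining by a factor of 2 reduces it by 2^4 = 16.
Extrapolated value = (16·A(h/2) − A(h)) / (16 − 1)
= (16·(-4.8731733) − (-4.8755360)) / 15
= -73.0952368 / 15 = -4.8730158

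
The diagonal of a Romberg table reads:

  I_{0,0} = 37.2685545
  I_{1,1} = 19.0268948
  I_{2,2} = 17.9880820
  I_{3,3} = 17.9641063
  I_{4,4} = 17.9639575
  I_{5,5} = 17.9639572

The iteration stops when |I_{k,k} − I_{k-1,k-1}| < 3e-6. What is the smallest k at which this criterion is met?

|I_{1,1} − I_{0,0}| = 18.2416597 ≥ 3e-6
|I_{2,2} − I_{1,1}| = 1.0388128 ≥ 3e-6
|I_{3,3} − I_{2,2}| = 0.0239757 ≥ 3e-6
|I_{4,4} − I_{3,3}| = 0.0001488 ≥ 3e-6
|I_{5,5} − I_{4,4}| = 0.0000003 < 3e-6

k = 5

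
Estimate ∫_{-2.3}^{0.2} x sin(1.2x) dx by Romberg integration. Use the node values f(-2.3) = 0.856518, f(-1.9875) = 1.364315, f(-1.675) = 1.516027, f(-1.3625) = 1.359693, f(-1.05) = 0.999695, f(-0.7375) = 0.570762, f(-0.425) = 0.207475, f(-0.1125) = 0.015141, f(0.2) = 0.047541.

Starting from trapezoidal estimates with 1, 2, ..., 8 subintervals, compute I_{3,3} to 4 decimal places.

I_{0,0} (trapezoid, 1 panel, h=2.5000): 1.130074
I_{1,0} (trapezoid, 2 panels, h=1.2500): 1.814656
I_{2,0} (trapezoid, 4 panels, h=0.6250): 1.984517
I_{3,0} (trapezoid, 8 panels, h=0.3125): 2.026605
I_{1,1} = 1.814656 + (1.814656 − 1.130074)/3 = 2.042850
I_{2,1} = 1.984517 + (1.984517 − 1.814656)/3 = 2.041137
I_{3,1} = 2.026605 + (2.026605 − 1.984517)/3 = 2.040634
I_{2,2} = 2.041137 + (2.041137 − 2.042850)/15 = 2.041023
I_{3,2} = 2.040634 + (2.040634 − 2.041137)/15 = 2.040600
I_{3,3} = 2.040600 + (2.040600 − 2.041023)/63 = 2.040593

2.0406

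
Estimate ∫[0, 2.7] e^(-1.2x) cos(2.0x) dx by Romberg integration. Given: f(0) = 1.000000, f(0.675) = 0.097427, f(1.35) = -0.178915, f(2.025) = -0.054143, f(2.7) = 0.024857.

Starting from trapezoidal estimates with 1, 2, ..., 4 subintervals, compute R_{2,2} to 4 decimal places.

0.1924

R_{0,0} (trapezoid, 1 panel, h=2.7000): 1.383557
R_{1,0} (trapezoid, 2 panels, h=1.3500): 0.450243
R_{2,0} (trapezoid, 4 panels, h=0.6750): 0.254338
R_{1,1} = 0.450243 + (0.450243 − 1.383557)/3 = 0.139138
R_{2,1} = 0.254338 + (0.254338 − 0.450243)/3 = 0.189036
R_{2,2} = 0.189036 + (0.189036 − 0.139138)/15 = 0.192363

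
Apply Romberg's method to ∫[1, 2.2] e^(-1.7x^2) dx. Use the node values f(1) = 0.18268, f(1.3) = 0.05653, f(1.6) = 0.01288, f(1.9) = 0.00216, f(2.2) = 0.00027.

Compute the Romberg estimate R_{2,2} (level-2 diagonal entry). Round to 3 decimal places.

R_{0,0} (trapezoid, 1 panel, h=1.2000): 0.10977
R_{1,0} (trapezoid, 2 panels, h=0.6000): 0.06261
R_{2,0} (trapezoid, 4 panels, h=0.3000): 0.04891
R_{1,1} = 0.06261 + (0.06261 − 0.10977)/3 = 0.04689
R_{2,1} = 0.04891 + (0.04891 − 0.06261)/3 = 0.04434
R_{2,2} = 0.04434 + (0.04434 − 0.04689)/15 = 0.04417

0.044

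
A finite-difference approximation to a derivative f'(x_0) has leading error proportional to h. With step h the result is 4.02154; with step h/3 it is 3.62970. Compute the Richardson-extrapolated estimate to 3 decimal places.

Extrapolated value = (3·A(h/3) − A(h)) / (3 − 1)
= (3·3.62970 − 4.02154) / 2
= 6.86756 / 2 = 3.43378

3.434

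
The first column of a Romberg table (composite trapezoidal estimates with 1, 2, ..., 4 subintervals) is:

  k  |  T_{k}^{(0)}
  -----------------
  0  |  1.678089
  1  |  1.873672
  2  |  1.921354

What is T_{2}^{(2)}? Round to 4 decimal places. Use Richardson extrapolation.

Richardson extrapolation on the trapezoidal column (denominator 4−1=3):
T_{1}^{(1)} = 1.873672 + (1.873672 − 1.678089)/3 = 1.938866
T_{2}^{(1)} = (4·1.921354 − 1.873672) / 3 = 1.937248
T_{2}^{(2)} = (16·1.937248 − 1.938866) / 15 = 1.937140

1.9371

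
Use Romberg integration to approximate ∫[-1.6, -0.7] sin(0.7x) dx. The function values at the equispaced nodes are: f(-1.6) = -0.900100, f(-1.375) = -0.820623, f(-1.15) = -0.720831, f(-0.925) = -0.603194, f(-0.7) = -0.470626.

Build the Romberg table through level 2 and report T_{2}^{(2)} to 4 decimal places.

-0.6381

T_{0}^{(0)} (trapezoid, 1 panel, h=0.9000): -0.616827
T_{1}^{(0)} (trapezoid, 2 panels, h=0.4500): -0.632787
T_{2}^{(0)} (trapezoid, 4 panels, h=0.2250): -0.636752
T_{1}^{(1)} = -0.632787 + (-0.632787 − (-0.616827))/3 = -0.638107
T_{2}^{(1)} = -0.636752 + (-0.636752 − (-0.632787))/3 = -0.638074
T_{2}^{(2)} = -0.638074 + (-0.638074 − (-0.638107))/15 = -0.638072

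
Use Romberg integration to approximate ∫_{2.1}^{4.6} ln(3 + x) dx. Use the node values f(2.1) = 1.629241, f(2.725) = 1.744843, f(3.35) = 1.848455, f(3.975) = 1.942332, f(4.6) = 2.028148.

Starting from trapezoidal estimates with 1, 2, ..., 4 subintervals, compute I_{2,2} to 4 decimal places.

I_{0,0} (trapezoid, 1 panel, h=2.5000): 4.571736
I_{1,0} (trapezoid, 2 panels, h=1.2500): 4.596437
I_{2,0} (trapezoid, 4 panels, h=0.6250): 4.602703
I_{1,1} = 4.596437 + (4.596437 − 4.571736)/3 = 4.604671
I_{2,1} = 4.602703 + (4.602703 − 4.596437)/3 = 4.604792
I_{2,2} = 4.604792 + (4.604792 − 4.604671)/15 = 4.604800

4.6048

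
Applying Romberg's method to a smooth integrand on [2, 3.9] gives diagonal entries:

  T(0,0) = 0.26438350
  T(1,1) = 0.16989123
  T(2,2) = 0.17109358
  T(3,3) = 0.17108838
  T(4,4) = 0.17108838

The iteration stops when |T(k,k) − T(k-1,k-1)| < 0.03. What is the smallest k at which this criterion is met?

|T(1,1) − T(0,0)| = 0.09449227 ≥ 0.03
|T(2,2) − T(1,1)| = 0.00120235 < 0.03

k = 2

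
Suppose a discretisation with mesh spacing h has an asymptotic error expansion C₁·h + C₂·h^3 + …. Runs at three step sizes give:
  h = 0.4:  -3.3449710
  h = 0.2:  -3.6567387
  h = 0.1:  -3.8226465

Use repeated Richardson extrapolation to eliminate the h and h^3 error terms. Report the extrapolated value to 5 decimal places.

-3.99142

First eliminate the h term (factor 2^1 = 2):
  B₁ = (2·(-3.6567387) − (-3.3449710))/1 = -3.9685064
  B₂ = (2·(-3.8226465) − (-3.6567387))/1 = -3.9885543
Then eliminate the h^3 term (factor 2^3 = 8):
  (8·(-3.9885543) − (-3.9685064))/7 = -3.9914183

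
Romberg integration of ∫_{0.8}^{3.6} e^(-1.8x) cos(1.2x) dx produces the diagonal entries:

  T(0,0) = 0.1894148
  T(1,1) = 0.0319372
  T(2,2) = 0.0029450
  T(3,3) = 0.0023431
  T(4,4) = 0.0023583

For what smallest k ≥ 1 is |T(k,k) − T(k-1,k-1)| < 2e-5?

|T(1,1) − T(0,0)| = 0.1574776 ≥ 2e-5
|T(2,2) − T(1,1)| = 0.0289922 ≥ 2e-5
|T(3,3) − T(2,2)| = 0.0006019 ≥ 2e-5
|T(4,4) − T(3,3)| = 0.0000152 < 2e-5

k = 4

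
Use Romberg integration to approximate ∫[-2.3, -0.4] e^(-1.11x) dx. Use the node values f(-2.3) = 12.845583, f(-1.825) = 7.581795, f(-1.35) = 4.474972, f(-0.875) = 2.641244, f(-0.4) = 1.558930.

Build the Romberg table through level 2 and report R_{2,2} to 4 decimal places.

10.1686

R_{0,0} (trapezoid, 1 panel, h=1.9000): 13.684287
R_{1,0} (trapezoid, 2 panels, h=0.9500): 11.093367
R_{2,0} (trapezoid, 4 panels, h=0.4750): 10.402627
R_{1,1} = 11.093367 + (11.093367 − 13.684287)/3 = 10.229727
R_{2,1} = 10.402627 + (10.402627 − 11.093367)/3 = 10.172380
R_{2,2} = 10.172380 + (10.172380 − 10.229727)/15 = 10.168557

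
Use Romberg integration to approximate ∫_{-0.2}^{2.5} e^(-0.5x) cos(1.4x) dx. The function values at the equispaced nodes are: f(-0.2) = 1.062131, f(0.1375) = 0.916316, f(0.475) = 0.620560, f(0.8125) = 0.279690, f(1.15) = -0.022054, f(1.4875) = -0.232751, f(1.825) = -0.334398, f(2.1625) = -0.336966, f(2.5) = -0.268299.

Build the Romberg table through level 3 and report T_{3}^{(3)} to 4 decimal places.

T_{0}^{(0)} (trapezoid, 1 panel, h=2.7000): 1.071673
T_{1}^{(0)} (trapezoid, 2 panels, h=1.3500): 0.506064
T_{2}^{(0)} (trapezoid, 4 panels, h=0.6750): 0.446191
T_{3}^{(0)} (trapezoid, 8 panels, h=0.3375): 0.434468
T_{1}^{(1)} = 0.506064 + (0.506064 − 1.071673)/3 = 0.317528
T_{2}^{(1)} = 0.446191 + (0.446191 − 0.506064)/3 = 0.426233
T_{3}^{(1)} = 0.434468 + (0.434468 − 0.446191)/3 = 0.430560
T_{2}^{(2)} = 0.426233 + (0.426233 − 0.317528)/15 = 0.433480
T_{3}^{(2)} = 0.430560 + (0.430560 − 0.426233)/15 = 0.430848
T_{3}^{(3)} = 0.430848 + (0.430848 − 0.433480)/63 = 0.430806

0.4308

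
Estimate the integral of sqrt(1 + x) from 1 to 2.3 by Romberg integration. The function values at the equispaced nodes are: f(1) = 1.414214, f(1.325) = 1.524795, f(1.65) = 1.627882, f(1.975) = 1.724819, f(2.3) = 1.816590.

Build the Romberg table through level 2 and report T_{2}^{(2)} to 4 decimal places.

T_{0}^{(0)} (trapezoid, 1 panel, h=1.3000): 2.100023
T_{1}^{(0)} (trapezoid, 2 panels, h=0.6500): 2.108135
T_{2}^{(0)} (trapezoid, 4 panels, h=0.3250): 2.110192
T_{1}^{(1)} = 2.108135 + (2.108135 − 2.100023)/3 = 2.110839
T_{2}^{(1)} = 2.110192 + (2.110192 − 2.108135)/3 = 2.110878
T_{2}^{(2)} = 2.110878 + (2.110878 − 2.110839)/15 = 2.110881

2.1109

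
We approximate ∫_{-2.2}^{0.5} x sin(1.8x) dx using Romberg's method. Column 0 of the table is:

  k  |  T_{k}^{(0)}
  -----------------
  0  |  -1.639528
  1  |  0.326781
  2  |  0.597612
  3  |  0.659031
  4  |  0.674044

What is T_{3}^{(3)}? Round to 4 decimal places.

T_{1}^{(1)} = 0.326781 + (0.326781 − (-1.639528))/3 = 0.982217
T_{2}^{(1)} = 0.597612 + (0.597612 − 0.326781)/3 = 0.687889
T_{3}^{(1)} = (4·0.659031 − 0.597612) / 3 = 0.679504
T_{2}^{(2)} = (16·0.687889 − 0.982217) / 15 = 0.668267
T_{3}^{(2)} = (16·0.679504 − 0.687889) / 15 = 0.678945
T_{3}^{(3)} = (64·0.678945 − 0.668267) / 63 = 0.679114

0.6791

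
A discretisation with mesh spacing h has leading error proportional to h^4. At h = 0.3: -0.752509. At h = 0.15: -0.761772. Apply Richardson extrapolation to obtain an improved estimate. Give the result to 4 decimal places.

-0.7624

The leading error scales as h^4; refining by a factor of 2 reduces it by 2^4 = 16.
Extrapolated value = (16·A(h/2) − A(h)) / (16 − 1)
= (16·(-0.761772) − (-0.752509)) / 15
= -11.435843 / 15 = -0.762390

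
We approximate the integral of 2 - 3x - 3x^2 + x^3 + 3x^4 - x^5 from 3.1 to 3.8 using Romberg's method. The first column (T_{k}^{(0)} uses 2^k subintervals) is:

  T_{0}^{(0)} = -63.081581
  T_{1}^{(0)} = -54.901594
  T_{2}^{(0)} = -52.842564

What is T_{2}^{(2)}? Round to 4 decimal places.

T_{1}^{(1)} = (4·(-54.901594) − (-63.081581)) / 3 = -52.174932
T_{2}^{(1)} = (4·(-52.842564) − (-54.901594)) / 3 = -52.156221
T_{2}^{(2)} = (16·(-52.156221) − (-52.174932)) / 15 = -52.154974

-52.1550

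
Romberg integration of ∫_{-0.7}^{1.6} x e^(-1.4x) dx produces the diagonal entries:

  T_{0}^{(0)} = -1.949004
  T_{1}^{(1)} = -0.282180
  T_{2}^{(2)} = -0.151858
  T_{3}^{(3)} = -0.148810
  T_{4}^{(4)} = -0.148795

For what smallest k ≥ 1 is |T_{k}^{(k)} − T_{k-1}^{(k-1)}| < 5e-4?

|T_{1}^{(1)} − T_{0}^{(0)}| = 1.666824 ≥ 5e-4
|T_{2}^{(2)} − T_{1}^{(1)}| = 0.130322 ≥ 5e-4
|T_{3}^{(3)} − T_{2}^{(2)}| = 0.003048 ≥ 5e-4
|T_{4}^{(4)} − T_{3}^{(3)}| = 0.000015 < 5e-4

k = 4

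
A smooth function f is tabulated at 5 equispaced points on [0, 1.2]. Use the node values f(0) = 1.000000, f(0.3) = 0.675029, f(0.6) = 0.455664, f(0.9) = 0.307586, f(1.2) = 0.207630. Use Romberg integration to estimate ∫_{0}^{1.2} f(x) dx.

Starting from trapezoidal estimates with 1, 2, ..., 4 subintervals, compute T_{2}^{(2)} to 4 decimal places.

T_{0}^{(0)} (trapezoid, 1 panel, h=1.2000): 0.724578
T_{1}^{(0)} (trapezoid, 2 panels, h=0.6000): 0.635687
T_{2}^{(0)} (trapezoid, 4 panels, h=0.3000): 0.612628
T_{1}^{(1)} = 0.635687 + (0.635687 − 0.724578)/3 = 0.606057
T_{2}^{(1)} = 0.612628 + (0.612628 − 0.635687)/3 = 0.604942
T_{2}^{(2)} = 0.604942 + (0.604942 − 0.606057)/15 = 0.604868

0.6049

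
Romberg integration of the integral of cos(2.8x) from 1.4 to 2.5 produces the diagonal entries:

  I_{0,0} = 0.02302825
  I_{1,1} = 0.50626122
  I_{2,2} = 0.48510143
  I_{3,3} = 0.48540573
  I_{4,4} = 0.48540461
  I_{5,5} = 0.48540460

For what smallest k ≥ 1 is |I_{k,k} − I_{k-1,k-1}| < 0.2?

k = 2

|I_{1,1} − I_{0,0}| = 0.48323297 ≥ 0.2
|I_{2,2} − I_{1,1}| = 0.02115979 < 0.2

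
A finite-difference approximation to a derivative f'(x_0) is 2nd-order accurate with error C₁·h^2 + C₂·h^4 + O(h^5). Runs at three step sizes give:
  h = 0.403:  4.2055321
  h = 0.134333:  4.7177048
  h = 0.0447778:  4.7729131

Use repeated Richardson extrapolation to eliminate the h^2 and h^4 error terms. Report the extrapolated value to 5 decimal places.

4.77979

First eliminate the h^2 term (factor 3^2 = 9):
  B₁ = (9·4.7177048 − 4.2055321)/8 = 4.7817264
  B₂ = (9·4.7729131 − 4.7177048)/8 = 4.7798141
Then eliminate the h^4 term (factor 3^4 = 81):
  (81·4.7798141 − 4.7817264)/80 = 4.7797902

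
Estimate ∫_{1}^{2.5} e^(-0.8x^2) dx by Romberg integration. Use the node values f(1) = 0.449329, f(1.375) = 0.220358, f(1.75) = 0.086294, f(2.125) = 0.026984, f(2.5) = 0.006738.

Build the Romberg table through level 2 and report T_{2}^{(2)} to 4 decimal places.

0.2024

T_{0}^{(0)} (trapezoid, 1 panel, h=1.5000): 0.342050
T_{1}^{(0)} (trapezoid, 2 panels, h=0.7500): 0.235746
T_{2}^{(0)} (trapezoid, 4 panels, h=0.3750): 0.210626
T_{1}^{(1)} = 0.235746 + (0.235746 − 0.342050)/3 = 0.200311
T_{2}^{(1)} = 0.210626 + (0.210626 − 0.235746)/3 = 0.202253
T_{2}^{(2)} = 0.202253 + (0.202253 − 0.200311)/15 = 0.202382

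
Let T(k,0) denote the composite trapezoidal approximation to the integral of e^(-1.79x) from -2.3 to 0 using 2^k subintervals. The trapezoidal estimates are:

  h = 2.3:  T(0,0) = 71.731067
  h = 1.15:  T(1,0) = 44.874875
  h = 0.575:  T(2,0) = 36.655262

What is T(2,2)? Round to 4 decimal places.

33.7816

Richardson extrapolation on the trapezoidal column (denominator 4−1=3):
T(1,1) = 44.874875 + (44.874875 − 71.731067)/3 = 35.922811
T(2,1) = 36.655262 + (36.655262 − 44.874875)/3 = 33.915391
T(2,2) = 33.915391 + (33.915391 − 35.922811)/15 = 33.781563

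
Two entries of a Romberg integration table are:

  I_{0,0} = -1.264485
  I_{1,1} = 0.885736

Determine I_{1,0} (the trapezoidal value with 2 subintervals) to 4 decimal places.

0.3482

From I_{1,1} = (4·I_{1,0} − I_{0,0})/3, solve for I_{1,0}:
4·I_{1,0} = 3·0.885736 + (-1.264485) = 1.392723
I_{1,0} = 0.348181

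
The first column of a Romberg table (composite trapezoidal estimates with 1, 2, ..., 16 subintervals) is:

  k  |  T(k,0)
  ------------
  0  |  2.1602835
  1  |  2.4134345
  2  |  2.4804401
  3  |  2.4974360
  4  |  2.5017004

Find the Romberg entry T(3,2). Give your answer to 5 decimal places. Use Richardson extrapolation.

T(2,1) = 2.4804401 + (2.4804401 − 2.4134345)/3 = 2.5027753
T(3,1) = (4·2.4974360 − 2.4804401) / 3 = 2.5031013
T(3,2) = (16·2.5031013 − 2.5027753) / 15 = 2.5031230

2.50312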